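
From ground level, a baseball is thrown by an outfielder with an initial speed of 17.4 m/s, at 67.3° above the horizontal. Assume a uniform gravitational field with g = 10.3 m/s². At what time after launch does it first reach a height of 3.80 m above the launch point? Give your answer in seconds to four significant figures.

0.2581 s

vₓ = 17.40 cos 67.3° = 6.715 m/s; v_y0 = 17.40 sin 67.3° = 16.05 m/s.
Set y = v_y0 t − ½ g t² = 3.80: 5.150 t² − 16.05 t + 3.80 = 0.
t = [16.05 ± √(16.05² − 2·10.3·3.80)] / 10.3 = (16.05 ± 13.39) / 10.3, so t = 0.2581 s or t = 2.859 s.
The first (ascending) time is 0.2581 s.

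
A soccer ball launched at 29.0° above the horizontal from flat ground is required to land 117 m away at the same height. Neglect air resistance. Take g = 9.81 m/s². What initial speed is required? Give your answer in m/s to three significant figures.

36.8 m/s

On level ground R = v₀² sin 2θ / g ⇒ v₀ = √(gR / sin 2θ).
v₀ = √(9.81 × 117 / sin 58.00°) = √(1148 / 0.8480) = √1353.4 = 36.79 m/s.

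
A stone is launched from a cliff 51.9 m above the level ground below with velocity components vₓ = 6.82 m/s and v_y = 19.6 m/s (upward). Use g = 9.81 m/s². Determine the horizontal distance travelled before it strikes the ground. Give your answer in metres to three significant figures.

39.7 m

Vertical motion (up positive, ground at y = 0): 4.905 t² − (19.60) t − 51.9 = 0, so t = (19.60 + √(19.60² + 2·9.81·51.9)) / 9.81 = (19.60 + 37.45) / 9.81 = 5.815 s.
Horizontal distance: R = vₓ t = 6.820 × 5.815 = 39.66 m.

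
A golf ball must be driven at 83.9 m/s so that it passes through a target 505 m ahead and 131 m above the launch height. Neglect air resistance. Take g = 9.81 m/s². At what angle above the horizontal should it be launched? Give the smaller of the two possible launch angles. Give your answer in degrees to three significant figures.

Trajectory: y = x tanθ − g x² (1 + tan²θ)/(2v₀²). With x = 505, y = 131, v₀ = 83.9, g = 9.81:
177.7 tan²θ − 505 tanθ + (308.7) = 0.
tanθ = [505 ± √(505² − 4 × 177.7 × (308.7))] / (2 × 177.7) = (505 ± 188.7) / 355.4, giving tanθ = 0.8901 or 1.952.
θ = 41.67° or 62.87°; the smaller is 41.67°.

41.7°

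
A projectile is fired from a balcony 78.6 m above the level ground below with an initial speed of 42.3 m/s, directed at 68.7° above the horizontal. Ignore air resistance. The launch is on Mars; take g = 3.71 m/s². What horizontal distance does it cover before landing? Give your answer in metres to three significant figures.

vₓ = 42.30 cos 68.7° = 15.37 m/s; v_y0 = 42.30 sin 68.7° = 39.41 m/s.
The projectile lands when y = 78.6 + (39.41) t − ½·3.71·t² = 0. Positive root: t = (39.41 + √(39.41² + 2·3.71·78.6)) / 3.71 = (39.41 + 46.22) / 3.71 = 23.08 s.
Horizontal distance: R = vₓ t = 15.37 × 23.08 = 354.7 m.

355 m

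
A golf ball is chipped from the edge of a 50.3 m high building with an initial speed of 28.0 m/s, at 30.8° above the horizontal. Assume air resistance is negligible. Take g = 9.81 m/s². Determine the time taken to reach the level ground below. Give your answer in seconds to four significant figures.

4.982 s

Components: vₓ = 28.00 cos 30.8° = 24.05 m/s, v_y0 = 28.00 sin 30.8° = 14.34 m/s.
Vertical motion (up positive, ground at y = 0): 4.905 t² − (14.34) t − 50.3 = 0, so t = (14.34 + √(14.34² + 2·9.81·50.3)) / 9.81 = (14.34 + 34.53) / 9.81 = 4.982 s.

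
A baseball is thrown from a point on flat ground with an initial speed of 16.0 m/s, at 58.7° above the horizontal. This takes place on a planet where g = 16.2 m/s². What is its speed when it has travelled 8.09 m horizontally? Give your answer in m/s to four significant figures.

Resolve: vₓ = 16.00 cos 58.7° = 8.312 m/s and v_y0 = 16.00 sin 58.7° = 13.67 m/s.
x = vₓ t ⇒ t = 8.09/8.312 = 0.9733 s.
Vertical velocity there: v_y = v_y0 − g t = 13.67 − 16.2 × 0.9733 = −2.095 m/s.
Speed: √(vₓ² + v_y²) = √(8.312² + 2.095²) = 8.572 m/s.

8.572 m/s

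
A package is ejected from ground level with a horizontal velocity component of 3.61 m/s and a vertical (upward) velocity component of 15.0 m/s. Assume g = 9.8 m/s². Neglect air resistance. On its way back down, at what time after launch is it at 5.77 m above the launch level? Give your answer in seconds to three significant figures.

2.61 s

Set y = v_y0 t − ½ g t² = 5.77: 4.900 t² − 15.00 t + 5.77 = 0.
t = [15.00 ± √(15.00² − 2·9.80·5.77)] / 9.80 = (15.00 ± 10.58) / 9.80, so t = 0.4512 s or t = 2.610 s.
The descending-branch root is 2.610 s.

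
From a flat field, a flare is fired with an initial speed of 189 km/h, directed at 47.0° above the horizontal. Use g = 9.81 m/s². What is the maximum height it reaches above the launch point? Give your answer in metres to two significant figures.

75 m

Convert: 189 km/h = 189/3.6 = 52.50 m/s.
Components: vₓ = 52.50 cos 47.0° = 35.80 m/s, v_y0 = 52.50 sin 47.0° = 38.40 m/s.
Peak height H = v_y0² / (2g) = 1474.3 / 19.62 = 75.14 m.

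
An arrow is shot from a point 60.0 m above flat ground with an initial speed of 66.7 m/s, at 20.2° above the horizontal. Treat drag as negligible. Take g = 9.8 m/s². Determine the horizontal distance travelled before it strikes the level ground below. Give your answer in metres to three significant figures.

Resolve: vₓ = 66.70 cos 20.2° = 62.60 m/s and v_y0 = 66.70 sin 20.2° = 23.03 m/s.
The projectile lands when y = 60.0 + (23.03) t − ½·9.80·t² = 0. Positive root: t = (23.03 + √(23.03² + 2·9.80·60.0)) / 9.80 = (23.03 + 41.31) / 9.80 = 6.565 s.
Horizontal distance: R = vₓ t = 62.60 × 6.565 = 411.0 m.

411 m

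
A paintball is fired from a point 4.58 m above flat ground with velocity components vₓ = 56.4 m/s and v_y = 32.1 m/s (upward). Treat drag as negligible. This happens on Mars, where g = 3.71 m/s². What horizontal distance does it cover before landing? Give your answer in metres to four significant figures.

984.0 m

With up positive and y = 0 at the ground: y(t) = 4.58 + (32.10) t − 1.855 t². Setting y = 0 and taking the positive root: t = [32.10 + √(32.10² + 2·3.71·4.58)] / 3.71 = (32.10 + 32.63) / 3.71 = 17.45 s.
Horizontal distance: R = vₓ t = 56.40 × 17.45 = 984.0 m.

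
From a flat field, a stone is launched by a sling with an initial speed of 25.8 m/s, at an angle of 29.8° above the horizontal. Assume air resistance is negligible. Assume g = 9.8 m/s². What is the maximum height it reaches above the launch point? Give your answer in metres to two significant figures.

Horizontal component vₓ = 25.80 cos 29.8° = 22.39 m/s; vertical v_y0 = 25.80 sin 29.8° = 12.82 m/s.
Maximum height: H = v_y0² / (2g) = 12.82² / (2 × 9.80) = 8.388 m.

8.4 m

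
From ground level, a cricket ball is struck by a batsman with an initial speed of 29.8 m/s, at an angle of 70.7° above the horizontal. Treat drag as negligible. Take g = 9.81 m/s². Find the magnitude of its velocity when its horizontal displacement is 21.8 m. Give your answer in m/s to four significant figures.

11.75 m/s

Components: vₓ = 29.80 cos 70.7° = 9.849 m/s, v_y0 = 29.80 sin 70.7° = 28.13 m/s.
x = vₓ t ⇒ t = 21.8/9.849 = 2.213 s.
Vertical velocity there: v_y = v_y0 − g t = 28.13 − 9.81 × 2.213 = 6.412 m/s.
Speed: √(vₓ² + v_y²) = √(9.849² + 6.412²) = 11.75 m/s.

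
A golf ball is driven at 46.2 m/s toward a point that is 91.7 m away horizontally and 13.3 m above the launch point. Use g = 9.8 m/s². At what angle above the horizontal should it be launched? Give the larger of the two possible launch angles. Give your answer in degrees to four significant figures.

Trajectory: y = x tanθ − g x² (1 + tan²θ)/(2v₀²). With x = 91.7, y = 13.3, v₀ = 46.2, g = 9.80:
19.30 tan²θ − 91.7 tanθ + (32.60) = 0.
tanθ = [91.7 ± √(91.7² − 4 × 19.30 × (32.60))] / (2 × 19.30) = (91.7 ± 76.75) / 38.61, giving tanθ = 0.3871 or 4.363.
θ = 21.16° or 77.09°; the larger is 77.09°.

77.09°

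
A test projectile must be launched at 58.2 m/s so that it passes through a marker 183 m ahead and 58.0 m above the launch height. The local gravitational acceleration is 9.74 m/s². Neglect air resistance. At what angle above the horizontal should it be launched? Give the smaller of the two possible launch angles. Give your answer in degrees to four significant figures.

35.54°

Trajectory: y = x tanθ − g x² (1 + tan²θ)/(2v₀²). With x = 183, y = 58.0, v₀ = 58.2, g = 9.74:
48.15 tan²θ − 183 tanθ + (106.1) = 0.
tanθ = [183 ± √(183² − 4 × 48.15 × (106.1))] / (2 × 48.15) = (183 ± 114.2) / 96.30, giving tanθ = 0.7143 or 3.086.
θ = 35.54° or 72.05°; the smaller is 35.54°.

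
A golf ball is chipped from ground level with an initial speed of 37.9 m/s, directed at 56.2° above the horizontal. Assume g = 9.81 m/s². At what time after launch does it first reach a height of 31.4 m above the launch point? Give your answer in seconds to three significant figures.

1.23 s

Horizontal component vₓ = 37.90 cos 56.2° = 21.08 m/s; vertical v_y0 = 37.90 sin 56.2° = 31.49 m/s.
Height y(t) = 31.49 t − 4.905 t² = 31.4 gives 4.905 t² − 31.49 t + 31.4 = 0.
Quadratic formula: t = (31.49 ± √375.82) / 9.81 = (31.49 ± 19.39) / 9.81 → t = 1.234 s or 5.187 s.
The first (ascending) time is 1.234 s.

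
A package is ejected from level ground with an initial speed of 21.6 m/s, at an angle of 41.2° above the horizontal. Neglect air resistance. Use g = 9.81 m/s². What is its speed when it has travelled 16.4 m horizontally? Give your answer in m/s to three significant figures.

vₓ = 21.60 cos 41.2° = 16.25 m/s; v_y0 = 21.60 sin 41.2° = 14.23 m/s.
At x = 16.4 m, t = x/vₓ = 16.4/16.25 = 1.009 s.
Vertical velocity there: v_y = v_y0 − g t = 14.23 − 9.81 × 1.009 = 4.328 m/s.
Speed: √(vₓ² + v_y²) = √(16.25² + 4.328²) = 16.82 m/s.

16.8 m/s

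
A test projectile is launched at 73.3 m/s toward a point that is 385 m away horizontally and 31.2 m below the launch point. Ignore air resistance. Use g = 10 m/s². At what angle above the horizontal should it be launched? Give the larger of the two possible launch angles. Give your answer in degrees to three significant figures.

Trajectory: y = x tanθ − g x² (1 + tan²θ)/(2v₀²). With x = 385, y = −31.2, v₀ = 73.3, g = 10.0:
137.9 tan²θ − 385 tanθ + (106.7) = 0.
tanθ = [385 ± √(385² − 4 × 137.9 × (106.7))] / (2 × 137.9) = (385 ± 298.9) / 275.9, giving tanθ = 0.3122 or 2.479.
θ = 17.34° or 68.03°; the larger is 68.03°.

68.0°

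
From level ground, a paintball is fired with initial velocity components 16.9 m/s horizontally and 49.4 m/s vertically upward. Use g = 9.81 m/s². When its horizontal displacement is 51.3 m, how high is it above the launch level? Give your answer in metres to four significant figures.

At x = 51.3 m, t = x/vₓ = 51.3/16.90 = 3.036 s.
Height: y = v_y0 t − ½ g t² = 49.40 × 3.036 − 4.905 × 3.036² = 150.0 − 45.20 = 104.8 m.

104.8 m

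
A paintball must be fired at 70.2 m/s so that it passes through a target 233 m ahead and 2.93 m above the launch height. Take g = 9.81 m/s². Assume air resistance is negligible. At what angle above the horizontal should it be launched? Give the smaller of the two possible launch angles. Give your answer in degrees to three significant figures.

Trajectory: y = x tanθ − g x² (1 + tan²θ)/(2v₀²). With x = 233, y = 2.93, v₀ = 70.2, g = 9.81:
54.04 tan²θ − 233 tanθ + (56.97) = 0.
tanθ = [233 ± √(233² − 4 × 54.04 × (56.97))] / (2 × 54.04) = (233 ± 204.9) / 108.1, giving tanθ = 0.2602 or 4.052.
θ = 14.58° or 76.14°; the smaller is 14.58°.

14.6°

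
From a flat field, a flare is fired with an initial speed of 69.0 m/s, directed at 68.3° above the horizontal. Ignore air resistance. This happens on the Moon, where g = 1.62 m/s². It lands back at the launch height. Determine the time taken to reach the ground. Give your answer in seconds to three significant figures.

Resolve: vₓ = 69.00 cos 68.3° = 25.51 m/s and v_y0 = 69.00 sin 68.3° = 64.11 m/s.
It returns to y = 0 when t = 2 v_y0 / g = 2(64.11)/1.62 = 79.15 s.

79.1 s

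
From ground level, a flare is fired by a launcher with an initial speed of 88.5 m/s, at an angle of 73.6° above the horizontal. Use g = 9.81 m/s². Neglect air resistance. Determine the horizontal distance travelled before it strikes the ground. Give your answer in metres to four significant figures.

vₓ = 88.50 cos 73.6° = 24.99 m/s; v_y0 = 88.50 sin 73.6° = 84.90 m/s.
Time aloft: T = 2 v_y0 / g = 2 × 84.90 / 9.81 = 17.31 s.
Range: R = vₓ T = 24.99 × 17.31 = 432.5 m.

432.5 m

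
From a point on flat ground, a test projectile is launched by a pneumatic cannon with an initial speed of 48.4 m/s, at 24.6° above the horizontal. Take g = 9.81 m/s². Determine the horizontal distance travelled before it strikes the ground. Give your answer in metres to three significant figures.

Resolve: vₓ = 48.40 cos 24.6° = 44.01 m/s and v_y0 = 48.40 sin 24.6° = 20.15 m/s.
Time aloft: T = 2 v_y0 / g = 2 × 20.15 / 9.81 = 4.108 s.
Range: R = vₓ T = 44.01 × 4.108 = 180.8 m.

181 m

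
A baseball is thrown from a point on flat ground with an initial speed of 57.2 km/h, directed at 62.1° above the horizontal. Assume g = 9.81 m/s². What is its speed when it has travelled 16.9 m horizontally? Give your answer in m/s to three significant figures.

Convert: 57.2 km/h = 57.2/3.6 = 15.89 m/s.
Horizontal component vₓ = 15.89 cos 62.1° = 7.435 m/s; vertical v_y0 = 15.89 sin 62.1° = 14.04 m/s.
x = vₓ t ⇒ t = 16.9/7.435 = 2.273 s.
Vertical velocity there: v_y = v_y0 − g t = 14.04 − 9.81 × 2.273 = −8.257 m/s.
Speed: √(vₓ² + v_y²) = √(7.435² + 8.257²) = 11.11 m/s.

11.1 m/s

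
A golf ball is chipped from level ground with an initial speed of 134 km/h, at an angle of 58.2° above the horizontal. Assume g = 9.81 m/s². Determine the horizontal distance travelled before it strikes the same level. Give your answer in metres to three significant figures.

Convert: 134 km/h = 134/3.6 = 37.22 m/s.
vₓ = 37.22 cos 58.2° = 19.61 m/s; v_y0 = 37.22 sin 58.2° = 31.63 m/s.
Time aloft: T = 2 v_y0 / g = 2 × 31.63 / 9.81 = 6.450 s.
Range: R = vₓ T = 19.61 × 6.450 = 126.5 m.

127 m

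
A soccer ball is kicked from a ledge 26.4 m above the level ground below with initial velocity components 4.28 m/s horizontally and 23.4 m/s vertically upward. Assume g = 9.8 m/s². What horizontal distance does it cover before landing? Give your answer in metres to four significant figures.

24.47 m

Vertical motion (up positive, ground at y = 0): 4.900 t² − (23.40) t − 26.4 = 0, so t = (23.40 + √(23.40² + 2·9.80·26.4)) / 9.80 = (23.40 + 32.63) / 9.80 = 5.718 s.
Horizontal distance: R = vₓ t = 4.280 × 5.718 = 24.47 m.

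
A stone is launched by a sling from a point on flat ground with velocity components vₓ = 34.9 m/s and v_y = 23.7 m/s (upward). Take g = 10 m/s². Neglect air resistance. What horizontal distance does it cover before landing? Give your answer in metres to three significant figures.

Time aloft: T = 2 v_y0 / g = 2 × 23.70 / 10.0 = 4.740 s.
Range: R = vₓ T = 34.90 × 4.740 = 165.4 m.

165 m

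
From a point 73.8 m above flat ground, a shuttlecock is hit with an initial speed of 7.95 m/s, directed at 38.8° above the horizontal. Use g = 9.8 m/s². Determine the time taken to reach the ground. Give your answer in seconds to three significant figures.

Resolve: vₓ = 7.950 cos 38.8° = 6.196 m/s and v_y0 = 7.950 sin 38.8° = 4.982 m/s.
With up positive and y = 0 at the ground: y(t) = 73.8 + (4.982) t − 4.900 t². Setting y = 0 and taking the positive root: t = [4.982 + √(4.982² + 2·9.80·73.8)] / 9.80 = (4.982 + 38.36) / 9.80 = 4.422 s.

4.42 s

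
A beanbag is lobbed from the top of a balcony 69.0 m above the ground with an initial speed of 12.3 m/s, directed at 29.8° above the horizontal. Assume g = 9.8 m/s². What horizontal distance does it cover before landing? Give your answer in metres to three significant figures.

47.3 m

Resolve: vₓ = 12.30 cos 29.8° = 10.67 m/s and v_y0 = 12.30 sin 29.8° = 6.113 m/s.
The projectile lands when y = 69.0 + (6.113) t − ½·9.80·t² = 0. Positive root: t = (6.113 + √(6.113² + 2·9.80·69.0)) / 9.80 = (6.113 + 37.28) / 9.80 = 4.428 s.
Horizontal distance: R = vₓ t = 10.67 × 4.428 = 47.26 m.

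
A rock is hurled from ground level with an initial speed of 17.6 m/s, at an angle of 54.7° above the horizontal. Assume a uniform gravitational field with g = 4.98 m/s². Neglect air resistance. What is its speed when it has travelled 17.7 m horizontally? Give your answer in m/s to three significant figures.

11.7 m/s

vₓ = 17.60 cos 54.7° = 10.17 m/s; v_y0 = 17.60 sin 54.7° = 14.36 m/s.
At x = 17.7 m, t = x/vₓ = 17.7/10.17 = 1.740 s.
Vertical velocity there: v_y = v_y0 − g t = 14.36 − 4.98 × 1.740 = 5.697 m/s.
Speed: √(vₓ² + v_y²) = √(10.17² + 5.697²) = 11.66 m/s.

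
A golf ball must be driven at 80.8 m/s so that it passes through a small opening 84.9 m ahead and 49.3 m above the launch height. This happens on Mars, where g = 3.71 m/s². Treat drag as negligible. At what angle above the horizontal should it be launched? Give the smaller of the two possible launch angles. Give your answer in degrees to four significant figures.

Trajectory: y = x tanθ − g x² (1 + tan²θ)/(2v₀²). With x = 84.9, y = 49.3, v₀ = 80.8, g = 3.71:
2.048 tan²θ − 84.9 tanθ + (51.35) = 0.
tanθ = [84.9 ± √(84.9² − 4 × 2.048 × (51.35))] / (2 × 2.048) = (84.9 ± 82.39) / 4.096, giving tanθ = 0.6139 or 40.84.
θ = 31.55° or 88.60°; the smaller is 31.55°.

31.55°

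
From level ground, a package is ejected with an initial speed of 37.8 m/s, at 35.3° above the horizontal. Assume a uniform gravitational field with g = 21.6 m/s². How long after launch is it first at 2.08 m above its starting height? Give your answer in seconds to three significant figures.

Components: vₓ = 37.80 cos 35.3° = 30.85 m/s, v_y0 = 37.80 sin 35.3° = 21.84 m/s.
Height y(t) = 21.84 t − 10.80 t² = 2.08 gives 10.80 t² − 21.84 t + 2.08 = 0.
t = [21.84 ± √(21.84² − 2·21.6·2.08)] / 21.6 = (21.84 ± 19.68) / 21.6, so t = 0.1002 s or t = 1.922 s.
The first (ascending) time is 0.1002 s.

0.100 s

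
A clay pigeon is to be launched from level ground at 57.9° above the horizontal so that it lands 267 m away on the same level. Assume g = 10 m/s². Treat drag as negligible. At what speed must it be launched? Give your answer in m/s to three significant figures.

From R = (v₀² / g) sin 2θ: v₀ = √(gR / sin 2θ).
v₀ = √(10.0 × 267 / sin 115.8°) = √(2670 / 0.9003) = √2965.6 = 54.46 m/s.

54.5 m/s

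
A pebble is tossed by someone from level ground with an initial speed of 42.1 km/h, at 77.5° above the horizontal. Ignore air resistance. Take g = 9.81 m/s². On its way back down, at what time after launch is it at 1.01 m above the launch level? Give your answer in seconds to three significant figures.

Convert: 42.1 km/h = 42.1/3.6 = 11.69 m/s.
Horizontal component vₓ = 11.69 cos 77.5° = 2.531 m/s; vertical v_y0 = 11.69 sin 77.5° = 11.42 m/s.
Require v_y0 t − ½ g t² = 1.01, i.e. 4.905 t² − 11.42 t + 1.01 = 0.
Quadratic formula: t = (11.42 ± √110.54) / 9.81 = (11.42 ± 10.51) / 9.81 → t = 0.09211 s or 2.236 s.
The descending-branch root is 2.236 s.

2.24 s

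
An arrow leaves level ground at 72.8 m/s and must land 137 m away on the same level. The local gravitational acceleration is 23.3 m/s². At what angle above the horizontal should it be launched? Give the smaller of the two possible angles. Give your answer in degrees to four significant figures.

R = v₀² sin 2θ / g gives sin 2θ = gR/v₀² = 23.3·137/72.8² = 0.6023.
2θ = 37.03° or 180° − 37.03° = 143.0°, so θ = 18.52° or 71.48°.
The smaller angle is 18.52°.

18.52°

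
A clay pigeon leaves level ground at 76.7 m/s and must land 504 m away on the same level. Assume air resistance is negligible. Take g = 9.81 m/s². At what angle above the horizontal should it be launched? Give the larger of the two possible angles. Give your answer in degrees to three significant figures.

From R = (v₀²/g) sin 2θ: sin 2θ = 9.81 × 504 / 5882.9 = 0.8404.
2θ = 57.19° or 180° − 57.19° = 122.8°, so θ = 28.59° or 61.41°.
The larger angle is 61.41°.

61.4°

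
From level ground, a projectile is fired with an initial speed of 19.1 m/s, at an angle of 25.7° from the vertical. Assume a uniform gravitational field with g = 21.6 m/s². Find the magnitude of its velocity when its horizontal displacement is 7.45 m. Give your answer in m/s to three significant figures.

8.57 m/s

Resolve: vₓ = 19.10 sin 25.7° = 8.283 m/s and v_y0 = 19.10 cos 25.7° = 17.21 m/s.
x = vₓ t ⇒ t = 7.45/8.283 = 0.8994 s.
Vertical velocity there: v_y = v_y0 − g t = 17.21 − 21.6 × 0.8994 = −2.217 m/s.
Speed: √(vₓ² + v_y²) = √(8.283² + 2.217²) = 8.575 m/s.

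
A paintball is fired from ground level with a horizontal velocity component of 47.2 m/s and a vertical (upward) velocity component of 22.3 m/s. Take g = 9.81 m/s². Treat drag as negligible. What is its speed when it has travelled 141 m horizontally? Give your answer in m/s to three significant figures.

47.7 m/s

x = vₓ t ⇒ t = 141/47.20 = 2.987 s.
Vertical velocity there: v_y = v_y0 − g t = 22.30 − 9.81 × 2.987 = −7.005 m/s.
Speed: √(vₓ² + v_y²) = √(47.20² + 7.005²) = 47.72 m/s.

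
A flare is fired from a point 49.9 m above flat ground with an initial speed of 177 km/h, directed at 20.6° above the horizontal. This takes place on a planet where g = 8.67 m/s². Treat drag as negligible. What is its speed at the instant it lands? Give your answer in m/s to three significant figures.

57.3 m/s

Convert: 177 km/h = 177/3.6 = 49.17 m/s.
vₓ = 49.17 cos 20.6° = 46.02 m/s; v_y0 = 49.17 sin 20.6° = 17.30 m/s.
With up positive and y = 0 at the ground: y(t) = 49.9 + (17.30) t − 4.335 t². Setting y = 0 and taking the positive root: t = [17.30 + √(17.30² + 2·8.67·49.9)] / 8.67 = (17.30 + 34.13) / 8.67 = 5.931 s.
Vertical velocity at impact: v_y = v_y0 − g t = 17.30 − 8.67 × 5.931 = −34.13 m/s.
Speed: |v| = √(vₓ² + v_y²) = √(46.02² + 34.13²) = 57.29 m/s.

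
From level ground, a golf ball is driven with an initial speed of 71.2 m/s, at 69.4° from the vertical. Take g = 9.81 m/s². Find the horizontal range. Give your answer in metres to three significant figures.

340 m

Horizontal component vₓ = 71.20 sin 69.4° = 66.65 m/s; vertical v_y0 = 71.20 cos 69.4° = 25.05 m/s.
Flight time T = 2 v_y0 / g = 5.107 s.
Horizontal distance R = vₓ T = 66.65 × 5.107 = 340.4 m.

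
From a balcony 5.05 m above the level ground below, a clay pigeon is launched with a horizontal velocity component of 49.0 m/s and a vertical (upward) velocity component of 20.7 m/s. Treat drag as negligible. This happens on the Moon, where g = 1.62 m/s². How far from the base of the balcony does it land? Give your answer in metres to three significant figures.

With up positive and y = 0 at the ground: y(t) = 5.05 + (20.70) t − 0.8100 t². Setting y = 0 and taking the positive root: t = [20.70 + √(20.70² + 2·1.62·5.05)] / 1.62 = (20.70 + 21.09) / 1.62 = 25.80 s.
Horizontal distance: R = vₓ t = 49.00 × 25.80 = 1264 m.

1260 m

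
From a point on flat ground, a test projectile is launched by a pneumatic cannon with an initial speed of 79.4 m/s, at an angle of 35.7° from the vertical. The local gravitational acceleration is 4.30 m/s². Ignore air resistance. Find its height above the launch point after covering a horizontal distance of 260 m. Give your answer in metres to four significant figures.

294.1 m

vₓ = 79.40 sin 35.7° = 46.33 m/s; v_y0 = 79.40 cos 35.7° = 64.48 m/s.
x = vₓ t ⇒ t = 260/46.33 = 5.612 s.
Height: y = v_y0 t − ½ g t² = 64.48 × 5.612 − 2.150 × 5.612² = 361.8 − 67.70 = 294.1 m.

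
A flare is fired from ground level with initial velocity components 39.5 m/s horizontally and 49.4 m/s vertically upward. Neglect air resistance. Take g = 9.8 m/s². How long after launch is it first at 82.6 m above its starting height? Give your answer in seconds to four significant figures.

Set y = v_y0 t − ½ g t² = 82.6: 4.900 t² − 49.40 t + 82.6 = 0.
t = [49.40 ± √(49.40² − 2·9.80·82.6)] / 9.80 = (49.40 ± 28.66) / 9.80, so t = 2.116 s or t = 7.965 s.
The first (ascending) time is 2.116 s.

2.116 s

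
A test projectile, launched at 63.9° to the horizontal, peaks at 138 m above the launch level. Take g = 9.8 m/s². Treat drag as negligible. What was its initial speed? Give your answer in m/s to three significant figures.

57.9 m/s

At the peak v_y = 0, so v_y0 = √(2gH) = √(2 × 9.80 × 138) = 52.01 m/s.
v_y0 = v₀ sin θ ⇒ v₀ = 52.01 / sin 63.9° = 57.91 m/s.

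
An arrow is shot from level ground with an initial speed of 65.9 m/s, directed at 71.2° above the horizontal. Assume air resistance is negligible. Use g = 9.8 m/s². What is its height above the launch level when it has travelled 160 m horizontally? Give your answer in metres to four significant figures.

Horizontal component vₓ = 65.90 cos 71.2° = 21.24 m/s; vertical v_y0 = 65.90 sin 71.2° = 62.38 m/s.
Time to reach x = 160 m: t = x/vₓ = 160/21.24 = 7.534 s.
Height: y = v_y0 t − ½ g t² = 62.38 × 7.534 − 4.900 × 7.534² = 470.0 − 278.1 = 191.9 m.

191.9 m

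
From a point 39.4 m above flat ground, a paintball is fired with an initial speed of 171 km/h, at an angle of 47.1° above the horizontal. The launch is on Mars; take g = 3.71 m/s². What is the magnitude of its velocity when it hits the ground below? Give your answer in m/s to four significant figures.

Convert: 171 km/h = 171/3.6 = 47.50 m/s.
vₓ = 47.50 cos 47.1° = 32.33 m/s; v_y0 = 47.50 sin 47.1° = 34.80 m/s.
With up positive and y = 0 at the ground: y(t) = 39.4 + (34.80) t − 1.855 t². Setting y = 0 and taking the positive root: t = [34.80 + √(34.80² + 2·3.71·39.4)] / 3.71 = (34.80 + 38.77) / 3.71 = 19.83 s.
Vertical velocity at impact: v_y = v_y0 − g t = 34.80 − 3.71 × 19.83 = −38.77 m/s.
Speed: |v| = √(vₓ² + v_y²) = √(32.33² + 38.77²) = 50.48 m/s.

50.48 m/s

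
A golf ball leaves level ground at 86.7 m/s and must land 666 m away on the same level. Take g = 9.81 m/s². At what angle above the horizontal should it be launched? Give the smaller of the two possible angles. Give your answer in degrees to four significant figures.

From R = (v₀²/g) sin 2θ: sin 2θ = 9.81 × 666 / 7516.9 = 0.8692.
2θ = 60.36° or 180° − 60.36° = 119.6°, so θ = 30.18° or 59.82°.
The smaller angle is 30.18°.

30.18°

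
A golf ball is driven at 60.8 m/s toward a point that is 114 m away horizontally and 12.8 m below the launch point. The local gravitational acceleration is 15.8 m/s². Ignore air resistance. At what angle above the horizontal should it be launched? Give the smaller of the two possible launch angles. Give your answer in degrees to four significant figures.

7.736°

Trajectory: y = x tanθ − g x² (1 + tan²θ)/(2v₀²). With x = 114, y = −12.8, v₀ = 60.8, g = 15.8:
27.77 tan²θ − 114 tanθ + (14.97) = 0.
tanθ = [114 ± √(114² − 4 × 27.77 × (14.97))] / (2 × 27.77) = (114 ± 106.5) / 55.55, giving tanθ = 0.1358 or 3.969.
θ = 7.736° or 75.86°; the smaller is 7.736°.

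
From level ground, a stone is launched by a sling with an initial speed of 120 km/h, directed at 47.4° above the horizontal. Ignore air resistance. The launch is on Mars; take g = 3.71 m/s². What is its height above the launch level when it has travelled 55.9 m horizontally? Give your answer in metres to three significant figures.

Convert: 120 km/h = 120/3.6 = 33.33 m/s.
Components: vₓ = 33.33 cos 47.4° = 22.56 m/s, v_y0 = 33.33 sin 47.4° = 24.54 m/s.
At x = 55.9 m, t = x/vₓ = 55.9/22.56 = 2.478 s.
Height: y = v_y0 t − ½ g t² = 24.54 × 2.478 − 1.855 × 2.478² = 60.79 − 11.39 = 49.40 m.

49.4 m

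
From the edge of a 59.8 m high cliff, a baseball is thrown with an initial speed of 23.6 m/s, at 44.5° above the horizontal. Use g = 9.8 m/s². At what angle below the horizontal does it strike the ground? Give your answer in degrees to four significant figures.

Resolve: vₓ = 23.60 cos 44.5° = 16.83 m/s and v_y0 = 23.60 sin 44.5° = 16.54 m/s.
Vertical motion (up positive, ground at y = 0): 4.900 t² − (16.54) t − 59.8 = 0, so t = (16.54 + √(16.54² + 2·9.80·59.8)) / 9.80 = (16.54 + 38.02) / 9.80 = 5.568 s.
At impact: v_y = v_y0 − g t = −38.02 m/s; vₓ = 16.83 m/s.
Angle below horizontal: arctan(|v_y|/vₓ) = arctan(38.02/16.83) = 66.12°.

66.12°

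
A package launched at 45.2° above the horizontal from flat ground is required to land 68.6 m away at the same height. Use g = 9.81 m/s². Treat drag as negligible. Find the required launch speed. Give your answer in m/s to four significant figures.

25.94 m/s

Level-ground range: R = v₀² sin(2θ)/g, so v₀ = √(gR / sin 2θ).
v₀ = √(9.81 × 68.6 / sin 90.40°) = √(673.0 / 1.0000) = √672.98 = 25.94 m/s.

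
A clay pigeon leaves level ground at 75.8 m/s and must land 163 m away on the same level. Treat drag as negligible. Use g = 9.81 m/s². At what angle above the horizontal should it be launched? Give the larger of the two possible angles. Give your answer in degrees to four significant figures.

Level-ground range R = v₀² sin(2θ)/g ⇒ sin(2θ) = gR/v₀² = 9.81 × 163 / 75.8² = 0.2783.
2θ = 16.16° or 180° − 16.16° = 163.8°, so θ = 8.079° or 81.92°.
The larger angle is 81.92°.

81.92°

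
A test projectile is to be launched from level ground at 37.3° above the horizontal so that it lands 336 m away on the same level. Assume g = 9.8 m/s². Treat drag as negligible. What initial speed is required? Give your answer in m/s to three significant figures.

From R = (v₀² / g) sin 2θ: v₀ = √(gR / sin 2θ).
v₀ = √(9.80 × 336 / sin 74.60°) = √(3293 / 0.9641) = √3415.4 = 58.44 m/s.

58.4 m/s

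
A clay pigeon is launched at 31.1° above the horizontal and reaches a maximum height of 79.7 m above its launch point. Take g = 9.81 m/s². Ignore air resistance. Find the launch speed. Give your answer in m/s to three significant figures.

76.6 m/s

At the peak v_y = 0, so v_y0 = √(2gH) = √(2 × 9.81 × 79.7) = 39.54 m/s.
v_y0 = v₀ sin θ ⇒ v₀ = 39.54 / sin 31.1° = 76.56 m/s.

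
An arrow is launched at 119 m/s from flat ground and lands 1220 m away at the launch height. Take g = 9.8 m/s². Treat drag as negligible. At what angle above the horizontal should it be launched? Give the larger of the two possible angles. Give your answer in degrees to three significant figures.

61.2°

Level-ground range R = v₀² sin(2θ)/g ⇒ sin(2θ) = gR/v₀² = 9.80 × 1220 / 119² = 0.8443.
2θ = 57.60° or 180° − 57.60° = 122.4°, so θ = 28.80° or 61.20°.
The larger angle is 61.20°.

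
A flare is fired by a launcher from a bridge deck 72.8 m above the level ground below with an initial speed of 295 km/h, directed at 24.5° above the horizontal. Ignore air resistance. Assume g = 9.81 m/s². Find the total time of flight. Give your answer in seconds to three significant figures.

8.64 s

Convert: 295 km/h = 295/3.6 = 81.94 m/s.
vₓ = 81.94 cos 24.5° = 74.57 m/s; v_y0 = 81.94 sin 24.5° = 33.98 m/s.
The projectile lands when y = 72.8 + (33.98) t − ½·9.81·t² = 0. Positive root: t = (33.98 + √(33.98² + 2·9.81·72.8)) / 9.81 = (33.98 + 50.82) / 9.81 = 8.645 s.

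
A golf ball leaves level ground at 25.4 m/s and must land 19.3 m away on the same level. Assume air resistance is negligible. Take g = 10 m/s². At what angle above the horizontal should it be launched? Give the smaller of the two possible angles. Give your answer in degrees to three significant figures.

8.70°

From R = (v₀²/g) sin 2θ: sin 2θ = 10.0 × 19.3 / 645.16 = 0.2992.
2θ = 17.41° or 180° − 17.41° = 162.6°, so θ = 8.703° or 81.30°.
The smaller angle is 8.703°.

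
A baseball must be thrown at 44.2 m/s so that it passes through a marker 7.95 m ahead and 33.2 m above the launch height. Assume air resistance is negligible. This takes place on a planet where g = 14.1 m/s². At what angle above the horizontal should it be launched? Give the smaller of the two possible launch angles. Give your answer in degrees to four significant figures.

Trajectory: y = x tanθ − g x² (1 + tan²θ)/(2v₀²). With x = 7.95, y = 33.2, v₀ = 44.2, g = 14.1:
0.2281 tan²θ − 7.95 tanθ + (33.43) = 0.
tanθ = [7.95 ± √(7.95² − 4 × 0.2281 × (33.43))] / (2 × 0.2281) = (7.95 ± 5.719) / 0.4562, giving tanθ = 4.891 or 29.97.
θ = 78.44° or 88.09°; the smaller is 78.44°.

78.44°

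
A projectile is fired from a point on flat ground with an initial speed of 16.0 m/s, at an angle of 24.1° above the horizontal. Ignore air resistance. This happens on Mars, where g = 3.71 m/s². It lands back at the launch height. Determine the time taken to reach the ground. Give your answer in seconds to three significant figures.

Horizontal component vₓ = 16.00 cos 24.1° = 14.61 m/s; vertical v_y0 = 16.00 sin 24.1° = 6.533 m/s.
Time of flight on level ground: T = 2 v_y0 / g = 2 × 6.533 / 3.71 = 3.522 s.

3.52 s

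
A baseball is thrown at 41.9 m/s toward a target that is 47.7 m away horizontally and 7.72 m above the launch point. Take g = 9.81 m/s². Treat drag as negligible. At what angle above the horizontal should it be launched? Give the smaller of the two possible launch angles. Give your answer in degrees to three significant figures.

Trajectory: y = x tanθ − g x² (1 + tan²θ)/(2v₀²). With x = 47.7, y = 7.72, v₀ = 41.9, g = 9.81:
6.357 tan²θ − 47.7 tanθ + (14.08) = 0.
tanθ = [47.7 ± √(47.7² − 4 × 6.357 × (14.08))] / (2 × 6.357) = (47.7 ± 43.79) / 12.71, giving tanθ = 0.3077 or 7.196.
θ = 17.10° or 82.09°; the smaller is 17.10°.

17.1°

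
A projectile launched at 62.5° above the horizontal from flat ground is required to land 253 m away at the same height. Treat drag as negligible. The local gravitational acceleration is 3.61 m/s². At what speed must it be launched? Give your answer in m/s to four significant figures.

Level-ground range: R = v₀² sin(2θ)/g, so v₀ = √(gR / sin 2θ).
v₀ = √(3.61 × 253 / sin 125.0°) = √(913.3 / 0.8192) = √1115.0 = 33.39 m/s.

33.39 m/s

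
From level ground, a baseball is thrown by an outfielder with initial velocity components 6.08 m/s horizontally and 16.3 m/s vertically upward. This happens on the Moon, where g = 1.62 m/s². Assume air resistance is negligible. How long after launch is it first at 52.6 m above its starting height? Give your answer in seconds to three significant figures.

Require v_y0 t − ½ g t² = 52.6, i.e. 0.8100 t² − 16.30 t + 52.6 = 0.
t = [16.30 ± √(16.30² − 2·1.62·52.6)] / 1.62 = (16.30 ± 9.760) / 1.62, so t = 4.037 s or t = 16.09 s.
The first (ascending) time is 4.037 s.

4.04 s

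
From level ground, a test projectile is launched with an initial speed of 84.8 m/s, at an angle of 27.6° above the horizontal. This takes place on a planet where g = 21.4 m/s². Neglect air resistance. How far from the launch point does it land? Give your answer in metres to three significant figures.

276 m

Resolve: vₓ = 84.80 cos 27.6° = 75.15 m/s and v_y0 = 84.80 sin 27.6° = 39.29 m/s.
Flight time T = 2 v_y0 / g = 3.672 s.
Range: R = vₓ T = 75.15 × 3.672 = 275.9 m.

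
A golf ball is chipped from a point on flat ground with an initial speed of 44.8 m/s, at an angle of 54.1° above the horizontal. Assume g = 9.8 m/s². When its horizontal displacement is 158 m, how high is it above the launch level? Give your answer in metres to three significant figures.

vₓ = 44.80 cos 54.1° = 26.27 m/s; v_y0 = 44.80 sin 54.1° = 36.29 m/s.
Time to reach x = 158 m: t = x/vₓ = 158/26.27 = 6.015 s.
Height: y = v_y0 t − ½ g t² = 36.29 × 6.015 − 4.900 × 6.015² = 218.3 − 177.3 = 41.01 m.

41.0 m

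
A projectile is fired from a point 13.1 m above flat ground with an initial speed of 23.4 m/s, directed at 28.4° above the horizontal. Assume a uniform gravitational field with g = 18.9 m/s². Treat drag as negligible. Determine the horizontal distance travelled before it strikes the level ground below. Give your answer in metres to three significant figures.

Components: vₓ = 23.40 cos 28.4° = 20.58 m/s, v_y0 = 23.40 sin 28.4° = 11.13 m/s.
With up positive and y = 0 at the ground: y(t) = 13.1 + (11.13) t − 9.450 t². Setting y = 0 and taking the positive root: t = [11.13 + √(11.13² + 2·18.9·13.1)] / 18.9 = (11.13 + 24.88) / 18.9 = 1.905 s.
Horizontal distance: R = vₓ t = 20.58 × 1.905 = 39.22 m.

39.2 m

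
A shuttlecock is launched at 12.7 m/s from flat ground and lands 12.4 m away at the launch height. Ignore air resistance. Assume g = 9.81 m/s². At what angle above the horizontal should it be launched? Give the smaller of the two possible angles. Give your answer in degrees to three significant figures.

Level-ground range R = v₀² sin(2θ)/g ⇒ sin(2θ) = gR/v₀² = 9.81 × 12.4 / 12.7² = 0.7542.
2θ = 48.96° or 180° − 48.96° = 131.0°, so θ = 24.48° or 65.52°.
The smaller angle is 24.48°.

24.5°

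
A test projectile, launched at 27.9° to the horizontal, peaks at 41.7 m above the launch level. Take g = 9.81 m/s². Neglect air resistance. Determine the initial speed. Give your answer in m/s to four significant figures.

At the peak v_y = 0, so v_y0 = √(2gH) = √(2 × 9.81 × 41.7) = 28.60 m/s.
v_y0 = v₀ sin θ ⇒ v₀ = 28.60 / sin 27.9° = 61.13 m/s.

61.13 m/s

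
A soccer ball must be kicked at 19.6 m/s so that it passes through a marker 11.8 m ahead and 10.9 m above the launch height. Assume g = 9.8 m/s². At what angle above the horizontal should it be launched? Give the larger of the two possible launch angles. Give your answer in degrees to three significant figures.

Trajectory: y = x tanθ − g x² (1 + tan²θ)/(2v₀²). With x = 11.8, y = 10.9, v₀ = 19.6, g = 9.80:
1.776 tan²θ − 11.8 tanθ + (12.68) = 0.
tanθ = [11.8 ± √(11.8² − 4 × 1.776 × (12.68))] / (2 × 1.776) = (11.8 ± 7.013) / 3.552, giving tanθ = 1.348 or 5.297.
θ = 53.42° or 79.31°; the larger is 79.31°.

79.3°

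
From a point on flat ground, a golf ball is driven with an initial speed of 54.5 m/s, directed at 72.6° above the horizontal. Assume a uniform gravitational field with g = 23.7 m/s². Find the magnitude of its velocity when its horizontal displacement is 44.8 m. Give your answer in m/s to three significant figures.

vₓ = 54.50 cos 72.6° = 16.30 m/s; v_y0 = 54.50 sin 72.6° = 52.01 m/s.
Time to reach x = 44.8 m: t = x/vₓ = 44.8/16.30 = 2.749 s.
Vertical velocity there: v_y = v_y0 − g t = 52.01 − 23.7 × 2.749 = −13.14 m/s.
Speed: √(vₓ² + v_y²) = √(16.30² + 13.14²) = 20.94 m/s.

20.9 m/s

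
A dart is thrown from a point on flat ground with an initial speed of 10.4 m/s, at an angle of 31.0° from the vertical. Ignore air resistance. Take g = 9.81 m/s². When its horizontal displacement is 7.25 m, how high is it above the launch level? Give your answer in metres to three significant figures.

Horizontal component vₓ = 10.40 sin 31.0° = 5.356 m/s; vertical v_y0 = 10.40 cos 31.0° = 8.915 m/s.
Time to reach x = 7.25 m: t = x/vₓ = 7.25/5.356 = 1.354 s.
Height: y = v_y0 t − ½ g t² = 8.915 × 1.354 − 4.905 × 1.354² = 12.07 − 8.986 = 3.080 m.

3.08 m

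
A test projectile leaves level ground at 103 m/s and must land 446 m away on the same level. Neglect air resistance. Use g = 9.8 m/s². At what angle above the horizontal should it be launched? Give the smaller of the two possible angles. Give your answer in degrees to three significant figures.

12.2°

From R = (v₀²/g) sin 2θ: sin 2θ = 9.80 × 446 / 10609 = 0.4120.
2θ = 24.33° or 180° − 24.33° = 155.7°, so θ = 12.16° or 77.84°.
The smaller angle is 12.16°.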